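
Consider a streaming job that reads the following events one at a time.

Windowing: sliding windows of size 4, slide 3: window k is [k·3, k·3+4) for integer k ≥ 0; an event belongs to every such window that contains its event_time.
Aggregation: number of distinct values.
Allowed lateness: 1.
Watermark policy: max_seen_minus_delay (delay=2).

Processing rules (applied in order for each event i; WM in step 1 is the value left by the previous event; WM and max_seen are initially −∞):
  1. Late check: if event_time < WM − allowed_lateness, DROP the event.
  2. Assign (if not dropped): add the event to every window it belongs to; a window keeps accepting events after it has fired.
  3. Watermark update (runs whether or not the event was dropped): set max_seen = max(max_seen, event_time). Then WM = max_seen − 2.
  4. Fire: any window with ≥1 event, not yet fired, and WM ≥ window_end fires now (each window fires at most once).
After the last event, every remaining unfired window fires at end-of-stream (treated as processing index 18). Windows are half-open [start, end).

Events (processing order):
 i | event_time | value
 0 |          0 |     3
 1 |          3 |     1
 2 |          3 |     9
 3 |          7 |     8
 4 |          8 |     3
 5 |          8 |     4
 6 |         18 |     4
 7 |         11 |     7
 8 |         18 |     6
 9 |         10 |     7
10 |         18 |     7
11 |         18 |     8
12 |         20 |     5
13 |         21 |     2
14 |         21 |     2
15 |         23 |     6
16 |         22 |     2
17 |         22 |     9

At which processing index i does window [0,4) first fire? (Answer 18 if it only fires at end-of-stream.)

3

i=0 t=0 v=3: → [0,4); WM=-2
i=1 t=3 v=1: → [3,7),[0,4); WM=1
i=2 t=3 v=9: → [3,7),[0,4); WM=1
i=3 t=7 v=8: → [6,10); WM=5; [0,4) fires=3
i=4 t=8 v=3: → [6,10); WM=6
i=5 t=8 v=4: → [6,10); WM=6
i=6 t=18 v=4: → [18,22),[15,19); WM=16; [3,7) fires=2 [6,10) fires=3
i=7 t=11 v=7: DROP (t<16-1); WM=16
i=8 t=18 v=6: → [18,22),[15,19); WM=16
i=9 t=10 v=7: DROP (t<16-1); WM=16
i=10 t=18 v=7: → [18,22),[15,19); WM=16
i=11 t=18 v=8: → [18,22),[15,19); WM=16
i=12 t=20 v=5: → [18,22); WM=18
i=13 t=21 v=2: → [21,25),[18,22); WM=19; [15,19) fires=4
i=14 t=21 v=2: → [21,25),[18,22); WM=19
i=15 t=23 v=6: → [21,25); WM=21
i=16 t=22 v=2: → [21,25); WM=21
i=17 t=22 v=9: → [21,25); WM=21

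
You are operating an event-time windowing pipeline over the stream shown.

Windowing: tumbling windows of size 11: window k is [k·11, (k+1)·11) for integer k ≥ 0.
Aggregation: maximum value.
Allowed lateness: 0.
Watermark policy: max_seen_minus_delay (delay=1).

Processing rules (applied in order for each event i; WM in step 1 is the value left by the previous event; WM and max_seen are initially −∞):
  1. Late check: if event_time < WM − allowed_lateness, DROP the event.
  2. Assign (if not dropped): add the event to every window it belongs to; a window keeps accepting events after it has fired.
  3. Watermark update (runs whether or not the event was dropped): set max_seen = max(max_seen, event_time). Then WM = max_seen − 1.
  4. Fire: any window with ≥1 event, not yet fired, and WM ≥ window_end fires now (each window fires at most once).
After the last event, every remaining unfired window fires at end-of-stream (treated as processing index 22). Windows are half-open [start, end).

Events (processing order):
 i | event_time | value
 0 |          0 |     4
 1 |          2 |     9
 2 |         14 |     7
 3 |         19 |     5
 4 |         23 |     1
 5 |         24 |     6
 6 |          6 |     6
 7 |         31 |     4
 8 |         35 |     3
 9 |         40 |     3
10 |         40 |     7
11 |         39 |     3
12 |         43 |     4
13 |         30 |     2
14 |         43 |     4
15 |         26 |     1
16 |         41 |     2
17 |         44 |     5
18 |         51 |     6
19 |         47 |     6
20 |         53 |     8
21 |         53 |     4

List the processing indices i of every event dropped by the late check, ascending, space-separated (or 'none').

6 13 15 16 19

i=0 t=0 v=4: → [0,11); WM=-1
i=1 t=2 v=9: → [0,11); WM=1
i=2 t=14 v=7: → [11,22); WM=13; [0,11) fires=9
i=3 t=19 v=5: → [11,22); WM=18
i=4 t=23 v=1: → [22,33); WM=22; [11,22) fires=7
i=5 t=24 v=6: → [22,33); WM=23
i=6 t=6 v=6: DROP (t<23-0); WM=23
i=7 t=31 v=4: → [22,33); WM=30
i=8 t=35 v=3: → [33,44); WM=34; [22,33) fires=6
i=9 t=40 v=3: → [33,44); WM=39
i=10 t=40 v=7: → [33,44); WM=39
i=11 t=39 v=3: → [33,44); WM=39
i=12 t=43 v=4: → [33,44); WM=42
i=13 t=30 v=2: DROP (t<42-0); WM=42
i=14 t=43 v=4: → [33,44); WM=42
i=15 t=26 v=1: DROP (t<42-0); WM=42
i=16 t=41 v=2: DROP (t<42-0); WM=42
i=17 t=44 v=5: → [44,55); WM=43
i=18 t=51 v=6: → [44,55); WM=50; [33,44) fires=7
i=19 t=47 v=6: DROP (t<50-0); WM=50
i=20 t=53 v=8: → [44,55); WM=52
i=21 t=53 v=4: → [44,55); WM=52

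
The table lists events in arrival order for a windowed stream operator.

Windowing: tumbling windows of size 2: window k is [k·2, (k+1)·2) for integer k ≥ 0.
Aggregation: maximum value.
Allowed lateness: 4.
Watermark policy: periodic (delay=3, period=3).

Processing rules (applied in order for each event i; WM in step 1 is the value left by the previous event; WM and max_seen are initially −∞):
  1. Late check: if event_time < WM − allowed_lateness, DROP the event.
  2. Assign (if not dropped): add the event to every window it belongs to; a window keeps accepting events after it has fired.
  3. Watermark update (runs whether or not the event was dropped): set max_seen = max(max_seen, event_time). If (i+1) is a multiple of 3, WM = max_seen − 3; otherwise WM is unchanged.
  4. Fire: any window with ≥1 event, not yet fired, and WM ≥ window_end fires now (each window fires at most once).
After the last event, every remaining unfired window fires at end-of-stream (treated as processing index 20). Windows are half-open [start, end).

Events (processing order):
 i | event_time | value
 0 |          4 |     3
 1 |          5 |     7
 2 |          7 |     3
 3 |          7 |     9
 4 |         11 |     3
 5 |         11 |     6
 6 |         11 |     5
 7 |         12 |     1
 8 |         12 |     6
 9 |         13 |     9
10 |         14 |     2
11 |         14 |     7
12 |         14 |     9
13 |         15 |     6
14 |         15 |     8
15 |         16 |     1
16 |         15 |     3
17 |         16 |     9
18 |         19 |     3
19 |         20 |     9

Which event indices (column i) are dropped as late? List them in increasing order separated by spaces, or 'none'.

none

i=0 t=4 v=3: → [4,6); WM=−∞
i=1 t=5 v=7: → [4,6); WM=−∞
i=2 t=7 v=3: → [6,8); WM=4
i=3 t=7 v=9: → [6,8); WM=4
i=4 t=11 v=3: → [10,12); WM=4
i=5 t=11 v=6: → [10,12); WM=8; [4,6) fires=7 [6,8) fires=9
i=6 t=11 v=5: → [10,12); WM=8
i=7 t=12 v=1: → [12,14); WM=8
i=8 t=12 v=6: → [12,14); WM=9
i=9 t=13 v=9: → [12,14); WM=9
i=10 t=14 v=2: → [14,16); WM=9
i=11 t=14 v=7: → [14,16); WM=11
i=12 t=14 v=9: → [14,16); WM=11
i=13 t=15 v=6: → [14,16); WM=11
i=14 t=15 v=8: → [14,16); WM=12; [10,12) fires=6
i=15 t=16 v=1: → [16,18); WM=12
i=16 t=15 v=3: → [14,16); WM=12
i=17 t=16 v=9: → [16,18); WM=13
i=18 t=19 v=3: → [18,20); WM=13
i=19 t=20 v=9: → [20,22); WM=13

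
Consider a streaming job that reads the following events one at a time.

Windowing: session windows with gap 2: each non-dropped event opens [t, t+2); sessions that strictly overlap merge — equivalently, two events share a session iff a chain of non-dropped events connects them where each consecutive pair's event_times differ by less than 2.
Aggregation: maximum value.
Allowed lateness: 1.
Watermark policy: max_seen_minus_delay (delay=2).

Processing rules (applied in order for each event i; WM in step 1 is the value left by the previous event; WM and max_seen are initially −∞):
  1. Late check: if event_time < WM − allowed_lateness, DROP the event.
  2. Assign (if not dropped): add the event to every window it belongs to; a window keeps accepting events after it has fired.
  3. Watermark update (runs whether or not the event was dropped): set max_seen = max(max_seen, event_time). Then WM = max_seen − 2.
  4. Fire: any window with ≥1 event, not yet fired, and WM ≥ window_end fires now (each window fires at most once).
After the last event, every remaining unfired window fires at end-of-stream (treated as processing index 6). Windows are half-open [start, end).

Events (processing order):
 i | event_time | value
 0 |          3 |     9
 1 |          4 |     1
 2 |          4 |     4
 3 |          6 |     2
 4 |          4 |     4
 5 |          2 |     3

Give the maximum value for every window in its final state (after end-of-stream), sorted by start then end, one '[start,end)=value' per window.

i=0 t=3 v=9: → [3,5); WM=1
i=1 t=4 v=1: → [3,6); WM=2
i=2 t=4 v=4: → [3,6); WM=2
i=3 t=6 v=2: → [6,8); WM=4
i=4 t=4 v=4: → [3,6); WM=4
i=5 t=2 v=3: DROP (t<4-1); WM=4

[3,6)=9 [6,8)=2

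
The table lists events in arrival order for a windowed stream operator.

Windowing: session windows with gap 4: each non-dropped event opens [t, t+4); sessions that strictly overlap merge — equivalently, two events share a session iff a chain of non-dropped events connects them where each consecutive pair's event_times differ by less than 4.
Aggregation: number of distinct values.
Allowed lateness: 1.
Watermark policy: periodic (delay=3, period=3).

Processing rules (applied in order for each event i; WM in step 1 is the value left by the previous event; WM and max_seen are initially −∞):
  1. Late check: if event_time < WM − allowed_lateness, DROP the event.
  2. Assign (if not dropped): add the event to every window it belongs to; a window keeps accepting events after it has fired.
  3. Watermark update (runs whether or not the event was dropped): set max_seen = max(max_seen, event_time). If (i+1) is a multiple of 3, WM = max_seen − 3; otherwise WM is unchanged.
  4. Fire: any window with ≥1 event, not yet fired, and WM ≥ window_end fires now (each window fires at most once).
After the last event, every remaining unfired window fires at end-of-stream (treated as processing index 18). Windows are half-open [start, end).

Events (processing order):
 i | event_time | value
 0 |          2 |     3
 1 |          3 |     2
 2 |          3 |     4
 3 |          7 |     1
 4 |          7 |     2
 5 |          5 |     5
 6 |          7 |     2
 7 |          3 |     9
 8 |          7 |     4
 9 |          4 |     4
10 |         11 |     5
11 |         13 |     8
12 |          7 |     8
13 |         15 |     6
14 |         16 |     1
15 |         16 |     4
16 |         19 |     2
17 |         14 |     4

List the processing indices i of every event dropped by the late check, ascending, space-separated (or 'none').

i=0 t=2 v=3: → [2,6); WM=−∞
i=1 t=3 v=2: → [2,7); WM=−∞
i=2 t=3 v=4: → [2,7); WM=0
i=3 t=7 v=1: → [7,11); WM=0
i=4 t=7 v=2: → [7,11); WM=0
i=5 t=5 v=5: → [2,11); WM=4
i=6 t=7 v=2: → [2,11); WM=4
i=7 t=3 v=9: → [2,11); WM=4
i=8 t=7 v=4: → [2,11); WM=4
i=9 t=4 v=4: → [2,11); WM=4
i=10 t=11 v=5: → [11,15); WM=4
i=11 t=13 v=8: → [11,17); WM=10
i=12 t=7 v=8: DROP (t<10-1); WM=10
i=13 t=15 v=6: → [11,19); WM=10
i=14 t=16 v=1: → [11,20); WM=13
i=15 t=16 v=4: → [11,20); WM=13
i=16 t=19 v=2: → [11,23); WM=13
i=17 t=14 v=4: → [11,23); WM=16

12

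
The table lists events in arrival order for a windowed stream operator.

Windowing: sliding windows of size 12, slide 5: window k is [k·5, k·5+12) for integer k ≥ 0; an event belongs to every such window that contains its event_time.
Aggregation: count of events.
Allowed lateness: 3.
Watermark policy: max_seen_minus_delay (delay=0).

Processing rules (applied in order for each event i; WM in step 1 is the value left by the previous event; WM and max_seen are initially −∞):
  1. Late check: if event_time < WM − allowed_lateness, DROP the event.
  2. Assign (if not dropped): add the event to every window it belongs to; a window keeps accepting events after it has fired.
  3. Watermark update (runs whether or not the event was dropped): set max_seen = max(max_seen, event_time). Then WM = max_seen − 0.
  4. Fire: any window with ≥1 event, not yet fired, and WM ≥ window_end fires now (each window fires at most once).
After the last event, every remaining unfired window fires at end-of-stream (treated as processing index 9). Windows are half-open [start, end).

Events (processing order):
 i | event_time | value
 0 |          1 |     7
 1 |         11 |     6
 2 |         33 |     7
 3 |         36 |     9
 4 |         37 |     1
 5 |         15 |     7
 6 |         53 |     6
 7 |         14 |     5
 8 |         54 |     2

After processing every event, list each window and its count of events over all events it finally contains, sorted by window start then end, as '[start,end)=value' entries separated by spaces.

[0,12)=2 [5,17)=1 [10,22)=1 [25,37)=2 [30,42)=3 [35,47)=2 [45,57)=2 [50,62)=2

i=0 t=1 v=7: → [0,12); WM=1
i=1 t=11 v=6: → [10,22),[5,17),[0,12); WM=11
i=2 t=33 v=7: → [30,42),[25,37); WM=33; [0,12) fires=2 [5,17) fires=1 [10,22) fires=1
i=3 t=36 v=9: → [35,47),[30,42),[25,37); WM=36
i=4 t=37 v=1: → [35,47),[30,42); WM=37; [25,37) fires=2
i=5 t=15 v=7: DROP (t<37-3); WM=37
i=6 t=53 v=6: → [50,62),[45,57); WM=53; [30,42) fires=3 [35,47) fires=2
i=7 t=14 v=5: DROP (t<53-3); WM=53
i=8 t=54 v=2: → [50,62),[45,57); WM=54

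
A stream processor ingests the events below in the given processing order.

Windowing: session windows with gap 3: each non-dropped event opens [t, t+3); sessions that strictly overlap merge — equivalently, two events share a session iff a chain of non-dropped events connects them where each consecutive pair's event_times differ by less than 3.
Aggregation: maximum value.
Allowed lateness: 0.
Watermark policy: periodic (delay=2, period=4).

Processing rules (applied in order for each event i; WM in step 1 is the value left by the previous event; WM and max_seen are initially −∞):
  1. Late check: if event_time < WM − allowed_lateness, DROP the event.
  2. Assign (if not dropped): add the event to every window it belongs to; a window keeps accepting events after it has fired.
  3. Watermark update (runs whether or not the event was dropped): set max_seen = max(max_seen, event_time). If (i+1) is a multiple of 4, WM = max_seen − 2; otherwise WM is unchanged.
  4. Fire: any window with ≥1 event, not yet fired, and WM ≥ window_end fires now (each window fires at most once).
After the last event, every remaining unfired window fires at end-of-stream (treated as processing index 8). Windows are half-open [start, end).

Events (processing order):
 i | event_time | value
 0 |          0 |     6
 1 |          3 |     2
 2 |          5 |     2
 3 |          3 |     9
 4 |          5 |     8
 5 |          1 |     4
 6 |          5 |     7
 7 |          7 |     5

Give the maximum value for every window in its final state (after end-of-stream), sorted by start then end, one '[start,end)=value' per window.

[0,3)=6 [3,10)=9

i=0 t=0 v=6: → [0,3); WM=−∞
i=1 t=3 v=2: → [3,6); WM=−∞
i=2 t=5 v=2: → [3,8); WM=−∞
i=3 t=3 v=9: → [3,8); WM=3
i=4 t=5 v=8: → [3,8); WM=3
i=5 t=1 v=4: DROP (t<3-0); WM=3
i=6 t=5 v=7: → [3,8); WM=3
i=7 t=7 v=5: → [3,10); WM=5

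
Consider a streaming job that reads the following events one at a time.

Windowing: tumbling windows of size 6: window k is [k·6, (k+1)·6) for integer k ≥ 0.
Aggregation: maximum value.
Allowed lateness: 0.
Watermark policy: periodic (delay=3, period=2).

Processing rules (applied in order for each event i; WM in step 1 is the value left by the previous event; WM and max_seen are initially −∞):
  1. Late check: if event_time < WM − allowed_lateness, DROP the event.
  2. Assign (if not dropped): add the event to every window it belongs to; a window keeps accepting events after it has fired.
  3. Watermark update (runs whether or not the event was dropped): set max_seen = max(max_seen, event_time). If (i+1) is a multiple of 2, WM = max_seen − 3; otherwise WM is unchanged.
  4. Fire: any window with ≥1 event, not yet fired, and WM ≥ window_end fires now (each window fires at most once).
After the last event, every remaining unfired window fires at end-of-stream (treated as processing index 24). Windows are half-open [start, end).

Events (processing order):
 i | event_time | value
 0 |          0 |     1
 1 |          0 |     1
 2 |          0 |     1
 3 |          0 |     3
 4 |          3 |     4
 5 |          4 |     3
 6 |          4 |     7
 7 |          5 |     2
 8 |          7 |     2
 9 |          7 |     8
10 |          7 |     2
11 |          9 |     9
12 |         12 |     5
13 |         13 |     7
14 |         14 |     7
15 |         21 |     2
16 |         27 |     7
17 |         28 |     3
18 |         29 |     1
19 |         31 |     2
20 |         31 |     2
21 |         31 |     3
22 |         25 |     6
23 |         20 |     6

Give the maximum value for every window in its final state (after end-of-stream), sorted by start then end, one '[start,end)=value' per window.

i=0 t=0 v=1: → [0,6); WM=−∞
i=1 t=0 v=1: → [0,6); WM=-3
i=2 t=0 v=1: → [0,6); WM=-3
i=3 t=0 v=3: → [0,6); WM=-3
i=4 t=3 v=4: → [0,6); WM=-3
i=5 t=4 v=3: → [0,6); WM=1
i=6 t=4 v=7: → [0,6); WM=1
i=7 t=5 v=2: → [0,6); WM=2
i=8 t=7 v=2: → [6,12); WM=2
i=9 t=7 v=8: → [6,12); WM=4
i=10 t=7 v=2: → [6,12); WM=4
i=11 t=9 v=9: → [6,12); WM=6; [0,6) fires=7
i=12 t=12 v=5: → [12,18); WM=6
i=13 t=13 v=7: → [12,18); WM=10
i=14 t=14 v=7: → [12,18); WM=10
i=15 t=21 v=2: → [18,24); WM=18; [6,12) fires=9 [12,18) fires=7
i=16 t=27 v=7: → [24,30); WM=18
i=17 t=28 v=3: → [24,30); WM=25; [18,24) fires=2
i=18 t=29 v=1: → [24,30); WM=25
i=19 t=31 v=2: → [30,36); WM=28
i=20 t=31 v=2: → [30,36); WM=28
i=21 t=31 v=3: → [30,36); WM=28
i=22 t=25 v=6: DROP (t<28-0); WM=28
i=23 t=20 v=6: DROP (t<28-0); WM=28

[0,6)=7 [6,12)=9 [12,18)=7 [18,24)=2 [24,30)=7 [30,36)=3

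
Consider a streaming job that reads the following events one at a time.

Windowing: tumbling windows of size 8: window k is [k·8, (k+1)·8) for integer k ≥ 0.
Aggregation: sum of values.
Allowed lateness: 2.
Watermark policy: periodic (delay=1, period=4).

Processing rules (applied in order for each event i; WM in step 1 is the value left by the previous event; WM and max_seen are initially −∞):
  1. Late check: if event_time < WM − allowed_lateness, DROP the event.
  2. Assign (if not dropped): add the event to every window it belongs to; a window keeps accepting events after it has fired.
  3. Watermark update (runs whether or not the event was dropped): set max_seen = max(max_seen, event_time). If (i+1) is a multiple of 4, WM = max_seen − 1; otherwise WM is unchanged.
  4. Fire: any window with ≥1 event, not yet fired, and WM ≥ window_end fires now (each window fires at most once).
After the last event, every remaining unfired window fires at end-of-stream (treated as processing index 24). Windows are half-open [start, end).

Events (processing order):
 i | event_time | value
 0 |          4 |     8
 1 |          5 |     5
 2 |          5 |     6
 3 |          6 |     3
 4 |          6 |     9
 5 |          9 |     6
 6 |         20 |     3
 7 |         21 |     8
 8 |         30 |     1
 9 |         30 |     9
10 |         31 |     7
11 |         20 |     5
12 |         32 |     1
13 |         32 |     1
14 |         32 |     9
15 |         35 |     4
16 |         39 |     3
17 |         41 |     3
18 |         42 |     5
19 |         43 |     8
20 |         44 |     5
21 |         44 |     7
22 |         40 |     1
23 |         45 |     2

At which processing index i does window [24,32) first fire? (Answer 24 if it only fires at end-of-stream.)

15

i=0 t=4 v=8: → [0,8); WM=−∞
i=1 t=5 v=5: → [0,8); WM=−∞
i=2 t=5 v=6: → [0,8); WM=−∞
i=3 t=6 v=3: → [0,8); WM=5
i=4 t=6 v=9: → [0,8); WM=5
i=5 t=9 v=6: → [8,16); WM=5
i=6 t=20 v=3: → [16,24); WM=5
i=7 t=21 v=8: → [16,24); WM=20; [0,8) fires=31 [8,16) fires=6
i=8 t=30 v=1: → [24,32); WM=20
i=9 t=30 v=9: → [24,32); WM=20
i=10 t=31 v=7: → [24,32); WM=20
i=11 t=20 v=5: → [16,24); WM=30; [16,24) fires=16
i=12 t=32 v=1: → [32,40); WM=30
i=13 t=32 v=1: → [32,40); WM=30
i=14 t=32 v=9: → [32,40); WM=30
i=15 t=35 v=4: → [32,40); WM=34; [24,32) fires=17
i=16 t=39 v=3: → [32,40); WM=34
i=17 t=41 v=3: → [40,48); WM=34
i=18 t=42 v=5: → [40,48); WM=34
i=19 t=43 v=8: → [40,48); WM=42; [32,40) fires=18
i=20 t=44 v=5: → [40,48); WM=42
i=21 t=44 v=7: → [40,48); WM=42
i=22 t=40 v=1: → [40,48); WM=42
i=23 t=45 v=2: → [40,48); WM=44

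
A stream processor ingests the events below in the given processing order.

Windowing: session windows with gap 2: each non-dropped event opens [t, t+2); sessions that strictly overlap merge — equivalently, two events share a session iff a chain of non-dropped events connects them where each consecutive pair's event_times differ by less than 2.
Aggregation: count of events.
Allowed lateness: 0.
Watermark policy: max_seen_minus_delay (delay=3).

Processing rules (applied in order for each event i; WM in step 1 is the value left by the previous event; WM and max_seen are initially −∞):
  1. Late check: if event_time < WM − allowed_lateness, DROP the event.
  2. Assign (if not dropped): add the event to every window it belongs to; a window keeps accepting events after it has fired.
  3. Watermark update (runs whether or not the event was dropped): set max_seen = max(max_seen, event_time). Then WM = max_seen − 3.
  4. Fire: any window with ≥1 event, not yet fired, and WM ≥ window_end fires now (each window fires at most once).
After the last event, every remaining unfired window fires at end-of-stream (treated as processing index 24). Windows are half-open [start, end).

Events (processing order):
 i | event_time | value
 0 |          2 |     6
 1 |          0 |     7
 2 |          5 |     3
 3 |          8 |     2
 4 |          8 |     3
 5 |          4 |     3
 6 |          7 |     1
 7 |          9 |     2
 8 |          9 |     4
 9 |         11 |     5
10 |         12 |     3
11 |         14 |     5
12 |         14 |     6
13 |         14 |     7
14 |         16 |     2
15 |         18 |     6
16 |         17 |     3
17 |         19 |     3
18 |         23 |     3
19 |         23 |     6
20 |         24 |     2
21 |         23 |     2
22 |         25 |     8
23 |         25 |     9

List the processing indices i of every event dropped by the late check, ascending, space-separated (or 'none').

i=0 t=2 v=6: → [2,4); WM=-1
i=1 t=0 v=7: → [0,2); WM=-1
i=2 t=5 v=3: → [5,7); WM=2
i=3 t=8 v=2: → [8,10); WM=5
i=4 t=8 v=3: → [8,10); WM=5
i=5 t=4 v=3: DROP (t<5-0); WM=5
i=6 t=7 v=1: → [7,10); WM=5
i=7 t=9 v=2: → [7,11); WM=6
i=8 t=9 v=4: → [7,11); WM=6
i=9 t=11 v=5: → [11,13); WM=8
i=10 t=12 v=3: → [11,14); WM=9
i=11 t=14 v=5: → [14,16); WM=11
i=12 t=14 v=6: → [14,16); WM=11
i=13 t=14 v=7: → [14,16); WM=11
i=14 t=16 v=2: → [16,18); WM=13
i=15 t=18 v=6: → [18,20); WM=15
i=16 t=17 v=3: → [16,20); WM=15
i=17 t=19 v=3: → [16,21); WM=16
i=18 t=23 v=3: → [23,25); WM=20
i=19 t=23 v=6: → [23,25); WM=20
i=20 t=24 v=2: → [23,26); WM=21
i=21 t=23 v=2: → [23,26); WM=21
i=22 t=25 v=8: → [23,27); WM=22
i=23 t=25 v=9: → [23,27); WM=22

5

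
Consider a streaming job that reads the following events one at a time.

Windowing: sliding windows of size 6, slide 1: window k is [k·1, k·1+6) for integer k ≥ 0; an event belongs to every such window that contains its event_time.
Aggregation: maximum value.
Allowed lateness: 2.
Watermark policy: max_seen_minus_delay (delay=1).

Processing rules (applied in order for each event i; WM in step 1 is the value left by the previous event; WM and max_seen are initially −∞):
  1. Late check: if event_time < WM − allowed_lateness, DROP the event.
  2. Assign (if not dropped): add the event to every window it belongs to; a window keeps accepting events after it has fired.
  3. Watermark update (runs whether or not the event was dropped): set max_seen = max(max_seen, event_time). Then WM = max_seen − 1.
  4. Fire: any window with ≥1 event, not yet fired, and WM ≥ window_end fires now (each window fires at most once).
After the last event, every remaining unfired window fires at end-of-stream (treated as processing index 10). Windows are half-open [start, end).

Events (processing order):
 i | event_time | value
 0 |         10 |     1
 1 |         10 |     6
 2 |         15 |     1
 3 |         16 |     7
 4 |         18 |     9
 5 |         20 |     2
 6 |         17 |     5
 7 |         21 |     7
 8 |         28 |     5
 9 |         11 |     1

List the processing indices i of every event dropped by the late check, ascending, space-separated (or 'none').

9

i=0 t=10 v=1: → [10,16),[9,15),[8,14),[7,13),[6,12),[5,11); WM=9
i=1 t=10 v=6: → [10,16),[9,15),[8,14),[7,13),[6,12),[5,11); WM=9
i=2 t=15 v=1: → [15,21),[14,20),[13,19),[12,18),[11,17),[10,16); WM=14; [5,11) fires=6 [6,12) fires=6 [7,13) fires=6 [8,14) fires=6
i=3 t=16 v=7: → [16,22),[15,21),[14,20),[13,19),[12,18),[11,17); WM=15; [9,15) fires=6
i=4 t=18 v=9: → [18,24),[17,23),[16,22),[15,21),[14,20),[13,19); WM=17; [10,16) fires=6 [11,17) fires=7
i=5 t=20 v=2: → [20,26),[19,25),[18,24),[17,23),[16,22),[15,21); WM=19; [12,18) fires=7 [13,19) fires=9
i=6 t=17 v=5: → [17,23),[16,22),[15,21),[14,20),[13,19),[12,18); WM=19
i=7 t=21 v=7: → [21,27),[20,26),[19,25),[18,24),[17,23),[16,22); WM=20; [14,20) fires=9
i=8 t=28 v=5: → [28,34),[27,33),[26,32),[25,31),[24,30),[23,29); WM=27; [15,21) fires=9 [16,22) fires=9 [17,23) fires=9 [18,24) fires=9 [19,25) fires=7 [20,26) fires=7 [21,27) fires=7
i=9 t=11 v=1: DROP (t<27-2); WM=27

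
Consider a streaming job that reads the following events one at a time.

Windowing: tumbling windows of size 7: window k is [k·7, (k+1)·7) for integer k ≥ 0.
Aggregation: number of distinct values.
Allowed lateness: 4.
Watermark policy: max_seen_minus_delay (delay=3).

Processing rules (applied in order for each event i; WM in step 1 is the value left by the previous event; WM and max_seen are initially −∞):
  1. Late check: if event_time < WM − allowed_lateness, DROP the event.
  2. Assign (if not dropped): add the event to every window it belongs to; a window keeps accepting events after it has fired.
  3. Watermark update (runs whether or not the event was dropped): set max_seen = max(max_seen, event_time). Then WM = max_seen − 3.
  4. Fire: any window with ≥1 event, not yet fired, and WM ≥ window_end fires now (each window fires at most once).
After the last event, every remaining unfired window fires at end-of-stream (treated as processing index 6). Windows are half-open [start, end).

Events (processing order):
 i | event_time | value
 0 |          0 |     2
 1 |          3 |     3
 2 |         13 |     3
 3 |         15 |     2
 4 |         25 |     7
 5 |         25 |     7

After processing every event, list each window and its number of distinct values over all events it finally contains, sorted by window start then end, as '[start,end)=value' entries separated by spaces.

[0,7)=2 [7,14)=1 [14,21)=1 [21,28)=1

i=0 t=0 v=2: → [0,7); WM=-3
i=1 t=3 v=3: → [0,7); WM=0
i=2 t=13 v=3: → [7,14); WM=10; [0,7) fires=2
i=3 t=15 v=2: → [14,21); WM=12
i=4 t=25 v=7: → [21,28); WM=22; [7,14) fires=1 [14,21) fires=1
i=5 t=25 v=7: → [21,28); WM=22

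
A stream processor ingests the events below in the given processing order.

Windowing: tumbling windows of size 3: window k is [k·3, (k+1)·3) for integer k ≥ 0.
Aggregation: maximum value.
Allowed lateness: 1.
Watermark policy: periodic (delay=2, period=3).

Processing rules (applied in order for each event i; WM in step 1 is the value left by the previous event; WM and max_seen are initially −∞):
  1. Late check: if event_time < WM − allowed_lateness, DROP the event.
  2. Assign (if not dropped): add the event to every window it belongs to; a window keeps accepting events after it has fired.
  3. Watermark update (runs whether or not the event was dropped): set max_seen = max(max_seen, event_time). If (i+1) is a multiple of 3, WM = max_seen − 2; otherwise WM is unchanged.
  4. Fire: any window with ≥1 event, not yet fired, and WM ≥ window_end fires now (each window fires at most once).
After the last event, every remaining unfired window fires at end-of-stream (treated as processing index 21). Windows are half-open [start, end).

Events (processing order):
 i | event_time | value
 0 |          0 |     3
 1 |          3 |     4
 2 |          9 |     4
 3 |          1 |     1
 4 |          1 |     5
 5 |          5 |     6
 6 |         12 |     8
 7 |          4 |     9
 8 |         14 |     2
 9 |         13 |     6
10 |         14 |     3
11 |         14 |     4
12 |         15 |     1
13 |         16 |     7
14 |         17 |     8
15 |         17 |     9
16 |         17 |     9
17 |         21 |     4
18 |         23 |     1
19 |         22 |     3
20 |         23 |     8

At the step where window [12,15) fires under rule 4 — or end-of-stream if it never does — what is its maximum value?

8

i=0 t=0 v=3: → [0,3); WM=−∞
i=1 t=3 v=4: → [3,6); WM=−∞
i=2 t=9 v=4: → [9,12); WM=7; [0,3) fires=3 [3,6) fires=4
i=3 t=1 v=1: DROP (t<7-1); WM=7
i=4 t=1 v=5: DROP (t<7-1); WM=7
i=5 t=5 v=6: DROP (t<7-1); WM=7
i=6 t=12 v=8: → [12,15); WM=7
i=7 t=4 v=9: DROP (t<7-1); WM=7
i=8 t=14 v=2: → [12,15); WM=12; [9,12) fires=4
i=9 t=13 v=6: → [12,15); WM=12
i=10 t=14 v=3: → [12,15); WM=12
i=11 t=14 v=4: → [12,15); WM=12
i=12 t=15 v=1: → [15,18); WM=12
i=13 t=16 v=7: → [15,18); WM=12
i=14 t=17 v=8: → [15,18); WM=15; [12,15) fires=8
i=15 t=17 v=9: → [15,18); WM=15
i=16 t=17 v=9: → [15,18); WM=15
i=17 t=21 v=4: → [21,24); WM=19; [15,18) fires=9
i=18 t=23 v=1: → [21,24); WM=19
i=19 t=22 v=3: → [21,24); WM=19
i=20 t=23 v=8: → [21,24); WM=21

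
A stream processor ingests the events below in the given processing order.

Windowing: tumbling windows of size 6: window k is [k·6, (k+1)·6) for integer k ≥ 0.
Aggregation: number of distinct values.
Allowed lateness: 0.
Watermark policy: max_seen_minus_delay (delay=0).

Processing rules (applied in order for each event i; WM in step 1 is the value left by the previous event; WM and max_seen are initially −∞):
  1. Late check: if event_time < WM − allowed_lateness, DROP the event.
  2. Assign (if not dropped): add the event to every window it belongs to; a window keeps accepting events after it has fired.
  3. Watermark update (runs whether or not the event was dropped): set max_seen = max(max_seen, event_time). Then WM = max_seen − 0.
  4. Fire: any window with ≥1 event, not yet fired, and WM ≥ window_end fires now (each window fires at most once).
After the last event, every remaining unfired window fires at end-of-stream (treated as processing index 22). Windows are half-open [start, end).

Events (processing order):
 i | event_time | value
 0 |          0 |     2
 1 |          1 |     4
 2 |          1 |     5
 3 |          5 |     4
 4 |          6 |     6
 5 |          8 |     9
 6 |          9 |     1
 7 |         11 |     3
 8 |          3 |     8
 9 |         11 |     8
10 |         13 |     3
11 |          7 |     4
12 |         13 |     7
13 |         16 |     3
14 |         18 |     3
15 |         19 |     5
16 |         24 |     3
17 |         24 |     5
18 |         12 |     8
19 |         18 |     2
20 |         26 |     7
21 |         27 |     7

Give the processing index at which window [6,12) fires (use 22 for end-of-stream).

10

i=0 t=0 v=2: → [0,6); WM=0
i=1 t=1 v=4: → [0,6); WM=1
i=2 t=1 v=5: → [0,6); WM=1
i=3 t=5 v=4: → [0,6); WM=5
i=4 t=6 v=6: → [6,12); WM=6; [0,6) fires=3
i=5 t=8 v=9: → [6,12); WM=8
i=6 t=9 v=1: → [6,12); WM=9
i=7 t=11 v=3: → [6,12); WM=11
i=8 t=3 v=8: DROP (t<11-0); WM=11
i=9 t=11 v=8: → [6,12); WM=11
i=10 t=13 v=3: → [12,18); WM=13; [6,12) fires=5
i=11 t=7 v=4: DROP (t<13-0); WM=13
i=12 t=13 v=7: → [12,18); WM=13
i=13 t=16 v=3: → [12,18); WM=16
i=14 t=18 v=3: → [18,24); WM=18; [12,18) fires=2
i=15 t=19 v=5: → [18,24); WM=19
i=16 t=24 v=3: → [24,30); WM=24; [18,24) fires=2
i=17 t=24 v=5: → [24,30); WM=24
i=18 t=12 v=8: DROP (t<24-0); WM=24
i=19 t=18 v=2: DROP (t<24-0); WM=24
i=20 t=26 v=7: → [24,30); WM=26
i=21 t=27 v=7: → [24,30); WM=27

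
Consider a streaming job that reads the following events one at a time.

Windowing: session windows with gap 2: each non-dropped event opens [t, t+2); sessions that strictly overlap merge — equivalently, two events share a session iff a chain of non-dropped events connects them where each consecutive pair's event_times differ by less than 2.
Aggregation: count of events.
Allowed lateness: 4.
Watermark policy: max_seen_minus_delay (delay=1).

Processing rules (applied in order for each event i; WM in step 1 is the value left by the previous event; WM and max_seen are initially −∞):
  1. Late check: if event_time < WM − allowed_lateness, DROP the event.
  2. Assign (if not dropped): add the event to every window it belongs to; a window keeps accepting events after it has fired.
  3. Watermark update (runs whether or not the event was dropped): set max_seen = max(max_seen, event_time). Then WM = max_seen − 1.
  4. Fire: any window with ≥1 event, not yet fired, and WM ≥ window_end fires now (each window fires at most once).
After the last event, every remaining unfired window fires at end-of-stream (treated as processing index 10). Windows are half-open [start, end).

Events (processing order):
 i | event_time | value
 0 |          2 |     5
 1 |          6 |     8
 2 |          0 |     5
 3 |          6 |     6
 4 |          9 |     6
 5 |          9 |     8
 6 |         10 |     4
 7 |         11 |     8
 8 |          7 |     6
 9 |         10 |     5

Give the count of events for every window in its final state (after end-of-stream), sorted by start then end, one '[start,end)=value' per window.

i=0 t=2 v=5: → [2,4); WM=1
i=1 t=6 v=8: → [6,8); WM=5
i=2 t=0 v=5: DROP (t<5-4); WM=5
i=3 t=6 v=6: → [6,8); WM=5
i=4 t=9 v=6: → [9,11); WM=8
i=5 t=9 v=8: → [9,11); WM=8
i=6 t=10 v=4: → [9,12); WM=9
i=7 t=11 v=8: → [9,13); WM=10
i=8 t=7 v=6: → [6,9); WM=10
i=9 t=10 v=5: → [9,13); WM=10

[2,4)=1 [6,9)=3 [9,13)=5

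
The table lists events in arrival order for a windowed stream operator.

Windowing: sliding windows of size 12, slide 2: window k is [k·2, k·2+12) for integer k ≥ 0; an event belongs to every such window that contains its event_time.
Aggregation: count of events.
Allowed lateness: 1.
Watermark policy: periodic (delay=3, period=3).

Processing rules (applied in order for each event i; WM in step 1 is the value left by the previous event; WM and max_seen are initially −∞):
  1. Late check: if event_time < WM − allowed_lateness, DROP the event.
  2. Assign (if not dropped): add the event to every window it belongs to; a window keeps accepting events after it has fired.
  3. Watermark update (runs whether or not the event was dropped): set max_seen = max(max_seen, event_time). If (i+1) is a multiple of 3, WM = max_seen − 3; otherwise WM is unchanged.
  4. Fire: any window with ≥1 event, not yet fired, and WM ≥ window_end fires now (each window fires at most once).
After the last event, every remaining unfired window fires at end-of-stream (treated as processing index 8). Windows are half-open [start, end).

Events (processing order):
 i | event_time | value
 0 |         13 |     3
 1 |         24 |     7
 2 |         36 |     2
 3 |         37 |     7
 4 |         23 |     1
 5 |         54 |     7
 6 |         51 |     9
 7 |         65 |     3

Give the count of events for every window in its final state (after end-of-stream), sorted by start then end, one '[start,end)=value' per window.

[2,14)=1 [4,16)=1 [6,18)=1 [8,20)=1 [10,22)=1 [12,24)=1 [14,26)=1 [16,28)=1 [18,30)=1 [20,32)=1 [22,34)=1 [24,36)=1 [26,38)=2 [28,40)=2 [30,42)=2 [32,44)=2 [34,46)=2 [36,48)=2 [40,52)=1 [42,54)=1 [44,56)=2 [46,58)=2 [48,60)=2 [50,62)=2 [52,64)=1 [54,66)=2 [56,68)=1 [58,70)=1 [60,72)=1 [62,74)=1 [64,76)=1

i=0 t=13 v=3: → [12,24),[10,22),[8,20),[6,18),[4,16),[2,14); WM=−∞
i=1 t=24 v=7: → [24,36),[22,34),[20,32),[18,30),[16,28),[14,26); WM=−∞
i=2 t=36 v=2: → [36,48),[34,46),[32,44),[30,42),[28,40),[26,38); WM=33; [2,14) fires=1 [4,16) fires=1 [6,18) fires=1 [8,20) fires=1 [10,22) fires=1 [12,24) fires=1 [14,26) fires=1 [16,28) fires=1 [18,30) fires=1 [20,32) fires=1
i=3 t=37 v=7: → [36,48),[34,46),[32,44),[30,42),[28,40),[26,38); WM=33
i=4 t=23 v=1: DROP (t<33-1); WM=33
i=5 t=54 v=7: → [54,66),[52,64),[50,62),[48,60),[46,58),[44,56); WM=51; [22,34) fires=1 [24,36) fires=1 [26,38) fires=2 [28,40) fires=2 [30,42) fires=2 [32,44) fires=2 [34,46) fires=2 [36,48) fires=2
i=6 t=51 v=9: → [50,62),[48,60),[46,58),[44,56),[42,54),[40,52); WM=51
i=7 t=65 v=3: → [64,76),[62,74),[60,72),[58,70),[56,68),[54,66); WM=51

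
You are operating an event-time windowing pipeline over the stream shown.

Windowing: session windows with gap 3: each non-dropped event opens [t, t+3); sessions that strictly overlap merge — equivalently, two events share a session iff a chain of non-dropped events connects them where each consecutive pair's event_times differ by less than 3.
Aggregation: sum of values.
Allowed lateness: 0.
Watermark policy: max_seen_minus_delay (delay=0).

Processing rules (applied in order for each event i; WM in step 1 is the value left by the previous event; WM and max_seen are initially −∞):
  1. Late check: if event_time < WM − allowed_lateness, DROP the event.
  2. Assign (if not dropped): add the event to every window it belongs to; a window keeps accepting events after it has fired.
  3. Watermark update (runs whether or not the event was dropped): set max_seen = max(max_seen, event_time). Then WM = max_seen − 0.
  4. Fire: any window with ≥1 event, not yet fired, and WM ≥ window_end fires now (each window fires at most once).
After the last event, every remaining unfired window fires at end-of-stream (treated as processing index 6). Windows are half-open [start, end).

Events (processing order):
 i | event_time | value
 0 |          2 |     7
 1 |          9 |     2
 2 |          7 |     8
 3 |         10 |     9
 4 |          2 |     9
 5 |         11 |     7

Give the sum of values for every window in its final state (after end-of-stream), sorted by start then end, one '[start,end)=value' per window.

i=0 t=2 v=7: → [2,5); WM=2
i=1 t=9 v=2: → [9,12); WM=9
i=2 t=7 v=8: DROP (t<9-0); WM=9
i=3 t=10 v=9: → [9,13); WM=10
i=4 t=2 v=9: DROP (t<10-0); WM=10
i=5 t=11 v=7: → [9,14); WM=11

[2,5)=7 [9,14)=18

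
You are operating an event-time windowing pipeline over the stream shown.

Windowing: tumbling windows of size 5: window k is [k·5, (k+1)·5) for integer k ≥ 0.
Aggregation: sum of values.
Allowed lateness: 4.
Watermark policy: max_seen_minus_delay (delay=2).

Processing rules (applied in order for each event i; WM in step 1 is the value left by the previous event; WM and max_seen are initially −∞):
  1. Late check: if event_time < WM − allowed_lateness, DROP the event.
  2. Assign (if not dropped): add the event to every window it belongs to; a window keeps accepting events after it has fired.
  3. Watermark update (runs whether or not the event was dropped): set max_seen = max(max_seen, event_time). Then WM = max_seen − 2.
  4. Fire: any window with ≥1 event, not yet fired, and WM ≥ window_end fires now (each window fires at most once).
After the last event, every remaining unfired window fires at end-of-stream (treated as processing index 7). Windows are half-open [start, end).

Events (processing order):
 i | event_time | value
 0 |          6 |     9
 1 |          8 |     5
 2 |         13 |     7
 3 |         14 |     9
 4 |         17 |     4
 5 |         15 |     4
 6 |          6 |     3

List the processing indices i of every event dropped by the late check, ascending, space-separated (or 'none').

6

i=0 t=6 v=9: → [5,10); WM=4
i=1 t=8 v=5: → [5,10); WM=6
i=2 t=13 v=7: → [10,15); WM=11; [5,10) fires=14
i=3 t=14 v=9: → [10,15); WM=12
i=4 t=17 v=4: → [15,20); WM=15; [10,15) fires=16
i=5 t=15 v=4: → [15,20); WM=15
i=6 t=6 v=3: DROP (t<15-4); WM=15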